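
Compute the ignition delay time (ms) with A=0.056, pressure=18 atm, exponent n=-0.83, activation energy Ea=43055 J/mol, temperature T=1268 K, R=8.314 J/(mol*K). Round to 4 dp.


tau = A * P^n * exp(Ea/(R*T))
P^n = 18^(-0.83) = 0.09080794
Ea/(R*T) = 43055/(8.314*1268) = 4.084081
exp(Ea/(R*T)) = 59.387321
tau = 0.056 * 0.09080794 * 59.387321 = 0.3020 ms


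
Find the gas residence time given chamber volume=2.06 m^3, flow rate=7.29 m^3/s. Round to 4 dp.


tau = V / Q_flow
tau = 2.06 / 7.29 = 0.2826 s


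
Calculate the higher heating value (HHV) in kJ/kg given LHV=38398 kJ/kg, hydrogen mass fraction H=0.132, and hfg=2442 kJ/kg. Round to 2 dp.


HHV = LHV + hfg * 9 * H
Water addition = 2442 * 9 * 0.132 = 2901.096 kJ/kg
HHV = 38398 + 2901.096 = 41299.10 kJ/kg


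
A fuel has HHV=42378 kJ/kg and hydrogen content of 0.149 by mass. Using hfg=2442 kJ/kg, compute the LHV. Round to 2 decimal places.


LHV = HHV - hfg * 9 * H
Water correction = 2442 * 9 * 0.149 = 3274.722 kJ/kg
LHV = 42378 - 3274.722 = 39103.28 kJ/kg


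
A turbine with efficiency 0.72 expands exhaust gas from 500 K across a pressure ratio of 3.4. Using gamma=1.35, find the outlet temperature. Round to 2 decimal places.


T_out = T_in * (1 - eta * (1 - PR^(-(gamma-1)/gamma)))
Exponent = -(1.35-1)/1.35 = -0.25925926
PR^exp = 3.4^(-0.25925926) = 0.72813041
Factor = 1 - 0.72*(1 - 0.72813041) = 0.80425390
T_out = 500 * 0.80425390 = 402.13 K


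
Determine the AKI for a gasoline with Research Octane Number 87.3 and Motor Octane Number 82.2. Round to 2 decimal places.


AKI = (RON + MON) / 2
AKI = (87.3 + 82.2) / 2
AKI = 169.5 / 2 = 84.75


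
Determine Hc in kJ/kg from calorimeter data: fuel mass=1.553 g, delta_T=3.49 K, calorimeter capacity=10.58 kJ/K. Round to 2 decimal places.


Hc = C_cal * delta_T / m_fuel
Q_released = 10.58 * 3.49 = 36.9242 kJ
m_fuel = 1.553 g = 1.553/1000 kg = 0.001553 kg
Hc = 36.9242 / 0.001553 = 23776.05 kJ/kg


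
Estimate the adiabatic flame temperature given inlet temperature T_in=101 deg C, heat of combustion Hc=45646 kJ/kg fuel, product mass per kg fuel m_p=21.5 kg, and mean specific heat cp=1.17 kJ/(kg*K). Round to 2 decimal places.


T_ad = T_in + Hc / (m_p * cp)
Denominator = 21.5 * 1.17 = 25.1550
Temperature rise = 45646 / 25.1550 = 1814.59 K
T_ad = 101 + 1814.59 = 1915.59 deg C


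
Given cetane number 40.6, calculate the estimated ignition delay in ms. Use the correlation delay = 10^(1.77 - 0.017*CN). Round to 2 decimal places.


delay = 10^(1.77 - 0.017*CN)
Exponent = 1.77 - 0.017*40.6 = 1.0798
delay = 10^1.0798 = 12.02 ms


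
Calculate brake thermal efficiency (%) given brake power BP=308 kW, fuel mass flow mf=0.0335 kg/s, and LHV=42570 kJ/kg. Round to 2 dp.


eta_BTE = (BP / (mf * LHV)) * 100
Denominator = 0.0335 * 42570 = 1426.0950 kW
eta_BTE = (308 / 1426.0950) * 100 = 21.60%


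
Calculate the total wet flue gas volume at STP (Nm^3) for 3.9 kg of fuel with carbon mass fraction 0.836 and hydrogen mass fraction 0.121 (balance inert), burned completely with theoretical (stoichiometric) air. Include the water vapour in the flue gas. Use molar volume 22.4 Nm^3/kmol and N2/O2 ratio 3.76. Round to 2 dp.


Per kg fuel: CO2 = (C/12 kmol)*22.4 = (0.836/12)*22.4 = 1.56053 Nm^3
Per kg fuel: H2O = (H/2 kmol)*22.4 = (0.121/2)*22.4 = 1.35520 Nm^3
O2 needed per kg fuel = C/12 + H/4 = 0.836/12 + 0.121/4 = 0.09991667 kmol
Per kg fuel: N2 = O2*3.76*22.4 = 0.09991667*3.76*22.4 = 8.41538 Nm^3
Total per kg = 1.56053 + 1.35520 + 8.41538 = 11.33111 Nm^3
Total = 11.33111 * 3.9 = 44.19 Nm^3


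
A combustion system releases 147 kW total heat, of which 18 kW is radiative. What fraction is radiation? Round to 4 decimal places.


f_rad = Q_rad / Q_total
f_rad = 18 / 147 = 0.1224


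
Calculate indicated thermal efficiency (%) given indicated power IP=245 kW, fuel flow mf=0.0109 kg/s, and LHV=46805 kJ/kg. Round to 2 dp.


eta_ith = (IP / (mf * LHV)) * 100
Denominator = 0.0109 * 46805 = 510.1745 kW
eta_ith = (245 / 510.1745) * 100 = 48.02%


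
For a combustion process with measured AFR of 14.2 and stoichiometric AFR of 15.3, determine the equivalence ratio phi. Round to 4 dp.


phi = AFR_stoich / AFR_actual
phi = 15.3 / 14.2 = 1.0775


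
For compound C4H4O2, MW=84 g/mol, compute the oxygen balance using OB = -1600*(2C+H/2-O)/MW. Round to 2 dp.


OB = -1600 * (2C + H/2 - O) / MW
Inner = 2*4 + 4/2 - 2 = 8.00
OB = -1600 * 8.00 / 84 = -152.38%


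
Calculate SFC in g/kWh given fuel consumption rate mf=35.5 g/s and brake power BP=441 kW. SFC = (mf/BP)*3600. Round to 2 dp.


SFC = (mf / BP) * 3600
Rate = 35.5 / 441 = 0.080499 g/(s*kW)
SFC = 0.080499 * 3600 = 289.80 g/kWh


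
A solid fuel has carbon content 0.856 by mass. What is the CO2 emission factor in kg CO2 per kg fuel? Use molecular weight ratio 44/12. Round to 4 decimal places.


EF = C_frac * (M_CO2 / M_C)
EF = 0.856 * (44/12)
EF = 0.856 * 3.666667 = 3.1387 kg_CO2/kg_fuel


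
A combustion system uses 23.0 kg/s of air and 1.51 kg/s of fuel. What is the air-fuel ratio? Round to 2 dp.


AFR = m_air / m_fuel
AFR = 23.0 / 1.51 = 15.23


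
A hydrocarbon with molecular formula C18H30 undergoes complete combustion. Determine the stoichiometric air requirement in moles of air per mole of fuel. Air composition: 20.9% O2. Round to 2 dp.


Balanced combustion: C18H30 + 25.5 O2 -> 18 CO2 + 15 H2O
O2 needed = C + H/4 = 18 + 30/4 = 25.50 moles
Air moles = O2 / 0.209 = 25.50 / 0.209 = 122.01 moles air


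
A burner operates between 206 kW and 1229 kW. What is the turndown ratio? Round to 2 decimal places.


TDR = Q_max / Q_min
TDR = 1229 / 206 = 5.97


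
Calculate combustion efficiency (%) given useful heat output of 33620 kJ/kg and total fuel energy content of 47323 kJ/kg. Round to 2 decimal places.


Efficiency = (Q_useful / Q_fuel) * 100
Efficiency = (33620 / 47323) * 100
Efficiency = 0.7104 * 100 = 71.04%


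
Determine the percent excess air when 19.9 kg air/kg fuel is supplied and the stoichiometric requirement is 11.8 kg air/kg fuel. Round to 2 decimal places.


Excess air = actual - stoichiometric = 19.9 - 11.8 = 8.10 kg/kg fuel
Excess air % = (excess / stoich) * 100 = (8.10 / 11.8) * 100 = 68.64%


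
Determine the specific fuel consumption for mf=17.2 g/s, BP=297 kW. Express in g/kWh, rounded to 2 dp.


SFC = (mf / BP) * 3600
Rate = 17.2 / 297 = 0.057912 g/(s*kW)
SFC = 0.057912 * 3600 = 208.48 g/kWh


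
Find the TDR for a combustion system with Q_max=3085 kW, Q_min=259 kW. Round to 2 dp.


TDR = Q_max / Q_min
TDR = 3085 / 259 = 11.91


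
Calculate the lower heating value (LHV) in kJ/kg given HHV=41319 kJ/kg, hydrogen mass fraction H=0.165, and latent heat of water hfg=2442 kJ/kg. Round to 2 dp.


LHV = HHV - hfg * 9 * H
Water correction = 2442 * 9 * 0.165 = 3626.370 kJ/kg
LHV = 41319 - 3626.370 = 37692.63 kJ/kg


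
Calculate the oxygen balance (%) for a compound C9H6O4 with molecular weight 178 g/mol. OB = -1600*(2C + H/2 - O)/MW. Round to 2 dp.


OB = -1600 * (2C + H/2 - O) / MW
Inner = 2*9 + 6/2 - 4 = 17.00
OB = -1600 * 17.00 / 178 = -152.81%


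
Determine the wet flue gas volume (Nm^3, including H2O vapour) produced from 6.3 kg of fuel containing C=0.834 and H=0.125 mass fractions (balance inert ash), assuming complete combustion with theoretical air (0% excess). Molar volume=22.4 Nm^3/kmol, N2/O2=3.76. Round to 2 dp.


Per kg fuel: CO2 = (C/12 kmol)*22.4 = (0.834/12)*22.4 = 1.55680 Nm^3
Per kg fuel: H2O = (H/2 kmol)*22.4 = (0.125/2)*22.4 = 1.40000 Nm^3
O2 needed per kg fuel = C/12 + H/4 = 0.834/12 + 0.125/4 = 0.10075000 kmol
Per kg fuel: N2 = O2*3.76*22.4 = 0.10075000*3.76*22.4 = 8.48557 Nm^3
Total per kg = 1.55680 + 1.40000 + 8.48557 = 11.44237 Nm^3
Total = 11.44237 * 6.3 = 72.09 Nm^3


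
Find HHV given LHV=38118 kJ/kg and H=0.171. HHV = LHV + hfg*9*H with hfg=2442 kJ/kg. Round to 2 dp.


HHV = LHV + hfg * 9 * H
Water addition = 2442 * 9 * 0.171 = 3758.238 kJ/kg
HHV = 38118 + 3758.238 = 41876.24 kJ/kg


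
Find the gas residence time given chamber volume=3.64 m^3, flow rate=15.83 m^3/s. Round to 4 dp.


tau = V / Q_flow
tau = 3.64 / 15.83 = 0.2299 s


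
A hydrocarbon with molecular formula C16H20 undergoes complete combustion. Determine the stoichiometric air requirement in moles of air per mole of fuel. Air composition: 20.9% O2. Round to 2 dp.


Balanced combustion: C16H20 + 21 O2 -> 16 CO2 + 10 H2O
O2 needed = C + H/4 = 16 + 20/4 = 21.00 moles
Air moles = O2 / 0.209 = 21.00 / 0.209 = 100.48 moles air


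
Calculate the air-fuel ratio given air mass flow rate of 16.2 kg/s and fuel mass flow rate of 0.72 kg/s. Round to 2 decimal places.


AFR = m_air / m_fuel
AFR = 16.2 / 0.72 = 22.50


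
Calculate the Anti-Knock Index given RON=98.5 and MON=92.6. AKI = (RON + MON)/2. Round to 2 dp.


AKI = (RON + MON) / 2
AKI = (98.5 + 92.6) / 2
AKI = 191.1 / 2 = 95.55


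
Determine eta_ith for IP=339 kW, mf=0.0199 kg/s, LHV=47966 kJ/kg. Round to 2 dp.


eta_ith = (IP / (mf * LHV)) * 100
Denominator = 0.0199 * 47966 = 954.5234 kW
eta_ith = (339 / 954.5234) * 100 = 35.52%


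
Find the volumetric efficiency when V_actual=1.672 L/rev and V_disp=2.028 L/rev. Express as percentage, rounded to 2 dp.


eta_v = (V_actual / V_disp) * 100
Ratio = 1.672 / 2.028 = 0.8245
eta_v = 0.8245 * 100 = 82.45%


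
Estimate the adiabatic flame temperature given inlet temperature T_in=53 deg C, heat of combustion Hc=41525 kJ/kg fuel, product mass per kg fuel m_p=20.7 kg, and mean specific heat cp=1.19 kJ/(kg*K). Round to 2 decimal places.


T_ad = T_in + Hc / (m_p * cp)
Denominator = 20.7 * 1.19 = 24.6330
Temperature rise = 41525 / 24.6330 = 1685.75 K
T_ad = 53 + 1685.75 = 1738.75 deg C


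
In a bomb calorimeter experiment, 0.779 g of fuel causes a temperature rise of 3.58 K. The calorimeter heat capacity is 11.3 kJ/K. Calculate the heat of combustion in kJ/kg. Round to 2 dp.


Hc = C_cal * delta_T / m_fuel
Q_released = 11.3 * 3.58 = 40.4540 kJ
m_fuel = 0.779 g = 0.779/1000 kg = 0.000779 kg
Hc = 40.4540 / 0.000779 = 51930.68 kJ/kg


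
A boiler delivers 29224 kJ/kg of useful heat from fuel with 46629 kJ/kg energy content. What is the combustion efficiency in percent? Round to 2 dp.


Efficiency = (Q_useful / Q_fuel) * 100
Efficiency = (29224 / 46629) * 100
Efficiency = 0.6267 * 100 = 62.67%


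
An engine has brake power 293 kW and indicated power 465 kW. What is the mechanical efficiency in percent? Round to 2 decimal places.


eta_mech = (BP / IP) * 100
Ratio = 293 / 465 = 0.6301
eta_mech = 0.6301 * 100 = 63.01%


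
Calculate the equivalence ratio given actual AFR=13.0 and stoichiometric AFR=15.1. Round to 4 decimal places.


phi = AFR_stoich / AFR_actual
phi = 15.1 / 13.0 = 1.1615


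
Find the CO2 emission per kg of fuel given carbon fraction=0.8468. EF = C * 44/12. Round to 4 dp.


EF = C_frac * (M_CO2 / M_C)
EF = 0.8468 * (44/12)
EF = 0.8468 * 3.666667 = 3.1049 kg_CO2/kg_fuel


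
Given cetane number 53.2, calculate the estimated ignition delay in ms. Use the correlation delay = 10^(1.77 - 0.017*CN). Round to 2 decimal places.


delay = 10^(1.77 - 0.017*CN)
Exponent = 1.77 - 0.017*53.2 = 0.8656
delay = 10^0.8656 = 7.34 ms


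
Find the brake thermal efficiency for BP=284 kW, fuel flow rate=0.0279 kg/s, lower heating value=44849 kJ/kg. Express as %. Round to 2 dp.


eta_BTE = (BP / (mf * LHV)) * 100
Denominator = 0.0279 * 44849 = 1251.2871 kW
eta_BTE = (284 / 1251.2871) * 100 = 22.70%


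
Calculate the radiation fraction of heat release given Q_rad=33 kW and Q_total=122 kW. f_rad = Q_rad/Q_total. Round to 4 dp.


f_rad = Q_rad / Q_total
f_rad = 33 / 122 = 0.2705


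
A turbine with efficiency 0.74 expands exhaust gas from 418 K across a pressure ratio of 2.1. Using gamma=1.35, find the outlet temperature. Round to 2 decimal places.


T_out = T_in * (1 - eta * (1 - PR^(-(gamma-1)/gamma)))
Exponent = -(1.35-1)/1.35 = -0.25925926
PR^exp = 2.1^(-0.25925926) = 0.82501466
Factor = 1 - 0.74*(1 - 0.82501466) = 0.87051085
T_out = 418 * 0.87051085 = 363.87 K


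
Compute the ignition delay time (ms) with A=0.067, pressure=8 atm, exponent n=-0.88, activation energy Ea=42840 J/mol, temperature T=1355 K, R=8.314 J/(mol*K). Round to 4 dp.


tau = A * P^n * exp(Ea/(R*T))
P^n = 8^(-0.88) = 0.16042824
Ea/(R*T) = 42840/(8.314*1355) = 3.802771
exp(Ea/(R*T)) = 44.825213
tau = 0.067 * 0.16042824 * 44.825213 = 0.4818 ms


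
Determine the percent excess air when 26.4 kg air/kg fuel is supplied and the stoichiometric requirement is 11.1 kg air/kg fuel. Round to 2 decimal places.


Excess air = actual - stoichiometric = 26.4 - 11.1 = 15.30 kg/kg fuel
Excess air % = (excess / stoich) * 100 = (15.30 / 11.1) * 100 = 137.84%


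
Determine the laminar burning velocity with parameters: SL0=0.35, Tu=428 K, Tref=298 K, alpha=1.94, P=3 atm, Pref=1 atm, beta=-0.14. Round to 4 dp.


SL = SL0 * (Tu/Tref)^alpha * (P/Pref)^beta
T ratio = 428/298 = 1.43624161
(T ratio)^alpha = 1.43624161^1.94 = 2.018466
(P/Pref)^beta = 3^(-0.14) = 0.857439
SL = 0.35 * 2.018466 * 0.857439 = 0.6057 m/s


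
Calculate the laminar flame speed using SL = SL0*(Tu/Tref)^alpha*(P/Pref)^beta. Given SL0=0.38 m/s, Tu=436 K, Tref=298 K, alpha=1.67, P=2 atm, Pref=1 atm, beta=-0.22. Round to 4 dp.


SL = SL0 * (Tu/Tref)^alpha * (P/Pref)^beta
T ratio = 436/298 = 1.46308725
(T ratio)^alpha = 1.46308725^1.67 = 1.887997
(P/Pref)^beta = 2^(-0.22) = 0.858565
SL = 0.38 * 1.887997 * 0.858565 = 0.6160 m/s


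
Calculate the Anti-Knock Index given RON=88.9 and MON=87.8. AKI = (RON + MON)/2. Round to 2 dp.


AKI = (RON + MON) / 2
AKI = (88.9 + 87.8) / 2
AKI = 176.7 / 2 = 88.35


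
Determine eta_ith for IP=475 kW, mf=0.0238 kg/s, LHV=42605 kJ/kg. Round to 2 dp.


eta_ith = (IP / (mf * LHV)) * 100
Denominator = 0.0238 * 42605 = 1013.9990 kW
eta_ith = (475 / 1013.9990) * 100 = 46.84%


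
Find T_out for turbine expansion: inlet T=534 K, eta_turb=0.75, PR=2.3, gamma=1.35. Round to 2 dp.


T_out = T_in * (1 - eta * (1 - PR^(-(gamma-1)/gamma)))
Exponent = -(1.35-1)/1.35 = -0.25925926
PR^exp = 2.3^(-0.25925926) = 0.80578413
Factor = 1 - 0.75*(1 - 0.80578413) = 0.85433810
T_out = 534 * 0.85433810 = 456.22 K


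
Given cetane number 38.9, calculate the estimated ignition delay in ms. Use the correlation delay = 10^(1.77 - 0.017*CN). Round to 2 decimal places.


delay = 10^(1.77 - 0.017*CN)
Exponent = 1.77 - 0.017*38.9 = 1.1087
delay = 10^1.1087 = 12.84 ms


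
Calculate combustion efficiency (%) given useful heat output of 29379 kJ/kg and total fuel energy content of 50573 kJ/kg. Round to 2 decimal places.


Efficiency = (Q_useful / Q_fuel) * 100
Efficiency = (29379 / 50573) * 100
Efficiency = 0.5809 * 100 = 58.09%


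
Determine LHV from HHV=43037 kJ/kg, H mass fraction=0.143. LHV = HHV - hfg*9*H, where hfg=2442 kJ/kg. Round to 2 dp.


LHV = HHV - hfg * 9 * H
Water correction = 2442 * 9 * 0.143 = 3142.854 kJ/kg
LHV = 43037 - 3142.854 = 39894.15 kJ/kg


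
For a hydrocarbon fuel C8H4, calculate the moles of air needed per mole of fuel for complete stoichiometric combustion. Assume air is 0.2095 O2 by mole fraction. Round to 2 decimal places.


Balanced combustion: C8H4 + 9 O2 -> 8 CO2 + 2 H2O
O2 needed = C + H/4 = 8 + 4/4 = 9.00 moles
Air moles = O2 / 0.2095 = 9.00 / 0.2095 = 42.96 moles air


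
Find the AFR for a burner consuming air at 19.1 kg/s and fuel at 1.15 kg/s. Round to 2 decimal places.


AFR = m_air / m_fuel
AFR = 19.1 / 1.15 = 16.61


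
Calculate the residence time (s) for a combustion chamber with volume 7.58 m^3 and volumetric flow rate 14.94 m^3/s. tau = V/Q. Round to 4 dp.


tau = V / Q_flow
tau = 7.58 / 14.94 = 0.5074 s


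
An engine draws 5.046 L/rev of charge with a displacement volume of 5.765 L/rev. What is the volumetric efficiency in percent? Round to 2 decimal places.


eta_v = (V_actual / V_disp) * 100
Ratio = 5.046 / 5.765 = 0.8753
eta_v = 0.8753 * 100 = 87.53%


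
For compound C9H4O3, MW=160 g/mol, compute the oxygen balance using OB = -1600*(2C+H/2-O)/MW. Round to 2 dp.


OB = -1600 * (2C + H/2 - O) / MW
Inner = 2*9 + 4/2 - 3 = 17.00
OB = -1600 * 17.00 / 160 = -170.00%


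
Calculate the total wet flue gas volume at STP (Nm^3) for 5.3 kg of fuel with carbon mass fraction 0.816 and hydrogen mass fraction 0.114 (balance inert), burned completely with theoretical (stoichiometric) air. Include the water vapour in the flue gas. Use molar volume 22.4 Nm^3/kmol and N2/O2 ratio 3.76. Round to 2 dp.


Per kg fuel: CO2 = (C/12 kmol)*22.4 = (0.816/12)*22.4 = 1.52320 Nm^3
Per kg fuel: H2O = (H/2 kmol)*22.4 = (0.114/2)*22.4 = 1.27680 Nm^3
O2 needed per kg fuel = C/12 + H/4 = 0.816/12 + 0.114/4 = 0.09650000 kmol
Per kg fuel: N2 = O2*3.76*22.4 = 0.09650000*3.76*22.4 = 8.12762 Nm^3
Total per kg = 1.52320 + 1.27680 + 8.12762 = 10.92762 Nm^3
Total = 10.92762 * 5.3 = 57.92 Nm^3


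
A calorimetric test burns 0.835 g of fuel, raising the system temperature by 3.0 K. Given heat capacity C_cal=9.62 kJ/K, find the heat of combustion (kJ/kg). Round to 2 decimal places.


Hc = C_cal * delta_T / m_fuel
Q_released = 9.62 * 3.0 = 28.8600 kJ
m_fuel = 0.835 g = 0.835/1000 kg = 0.000835 kg
Hc = 28.8600 / 0.000835 = 34562.87 kJ/kg


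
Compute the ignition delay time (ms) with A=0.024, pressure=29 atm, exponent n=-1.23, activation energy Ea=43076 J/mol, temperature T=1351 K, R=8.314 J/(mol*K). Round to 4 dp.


tau = A * P^n * exp(Ea/(R*T))
P^n = 29^(-1.23) = 0.01589463
Ea/(R*T) = 43076/(8.314*1351) = 3.835041
exp(Ea/(R*T)) = 46.295321
tau = 0.024 * 0.01589463 * 46.295321 = 0.0177 ms


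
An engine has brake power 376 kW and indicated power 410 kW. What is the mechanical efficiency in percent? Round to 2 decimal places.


eta_mech = (BP / IP) * 100
Ratio = 376 / 410 = 0.9171
eta_mech = 0.9171 * 100 = 91.71%


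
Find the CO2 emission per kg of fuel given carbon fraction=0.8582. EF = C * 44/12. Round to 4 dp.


EF = C_frac * (M_CO2 / M_C)
EF = 0.8582 * (44/12)
EF = 0.8582 * 3.666667 = 3.1467 kg_CO2/kg_fuel


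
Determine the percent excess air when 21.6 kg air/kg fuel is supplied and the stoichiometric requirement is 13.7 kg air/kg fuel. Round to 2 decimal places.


Excess air = actual - stoichiometric = 21.6 - 13.7 = 7.90 kg/kg fuel
Excess air % = (excess / stoich) * 100 = (7.90 / 13.7) * 100 = 57.66%


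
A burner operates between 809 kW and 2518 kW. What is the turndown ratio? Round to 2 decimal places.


TDR = Q_max / Q_min
TDR = 2518 / 809 = 3.11


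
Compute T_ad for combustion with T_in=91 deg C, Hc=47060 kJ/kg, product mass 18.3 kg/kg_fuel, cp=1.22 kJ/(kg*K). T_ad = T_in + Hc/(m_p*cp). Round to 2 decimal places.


T_ad = T_in + Hc / (m_p * cp)
Denominator = 18.3 * 1.22 = 22.3260
Temperature rise = 47060 / 22.3260 = 2107.86 K
T_ad = 91 + 2107.86 = 2198.86 deg C


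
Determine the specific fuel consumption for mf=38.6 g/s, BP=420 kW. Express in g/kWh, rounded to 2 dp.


SFC = (mf / BP) * 3600
Rate = 38.6 / 420 = 0.091905 g/(s*kW)
SFC = 0.091905 * 3600 = 330.86 g/kWh


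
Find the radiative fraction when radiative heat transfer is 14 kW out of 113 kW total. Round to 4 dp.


f_rad = Q_rad / Q_total
f_rad = 14 / 113 = 0.1239


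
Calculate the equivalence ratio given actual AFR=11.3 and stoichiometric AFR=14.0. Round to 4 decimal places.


phi = AFR_stoich / AFR_actual
phi = 14.0 / 11.3 = 1.2389


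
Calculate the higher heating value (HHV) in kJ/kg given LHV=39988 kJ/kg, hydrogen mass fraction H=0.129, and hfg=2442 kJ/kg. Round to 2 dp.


HHV = LHV + hfg * 9 * H
Water addition = 2442 * 9 * 0.129 = 2835.162 kJ/kg
HHV = 39988 + 2835.162 = 42823.16 kJ/kg


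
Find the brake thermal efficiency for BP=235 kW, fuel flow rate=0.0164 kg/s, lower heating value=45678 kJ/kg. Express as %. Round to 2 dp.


eta_BTE = (BP / (mf * LHV)) * 100
Denominator = 0.0164 * 45678 = 749.1192 kW
eta_BTE = (235 / 749.1192) * 100 = 31.37%


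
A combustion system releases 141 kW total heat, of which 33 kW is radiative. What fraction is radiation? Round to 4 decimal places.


f_rad = Q_rad / Q_total
f_rad = 33 / 141 = 0.2340


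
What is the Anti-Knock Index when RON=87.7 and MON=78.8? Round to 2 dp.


AKI = (RON + MON) / 2
AKI = (87.7 + 78.8) / 2
AKI = 166.5 / 2 = 83.25


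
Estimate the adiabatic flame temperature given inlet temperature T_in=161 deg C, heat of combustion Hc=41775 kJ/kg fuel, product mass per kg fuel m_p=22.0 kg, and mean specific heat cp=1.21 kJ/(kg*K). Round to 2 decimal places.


T_ad = T_in + Hc / (m_p * cp)
Denominator = 22.0 * 1.21 = 26.6200
Temperature rise = 41775 / 26.6200 = 1569.31 K
T_ad = 161 + 1569.31 = 1730.31 deg C


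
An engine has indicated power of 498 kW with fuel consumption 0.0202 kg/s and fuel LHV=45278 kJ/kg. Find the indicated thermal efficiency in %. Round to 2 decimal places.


eta_ith = (IP / (mf * LHV)) * 100
Denominator = 0.0202 * 45278 = 914.6156 kW
eta_ith = (498 / 914.6156) * 100 = 54.45%


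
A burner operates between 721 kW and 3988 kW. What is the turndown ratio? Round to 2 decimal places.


TDR = Q_max / Q_min
TDR = 3988 / 721 = 5.53


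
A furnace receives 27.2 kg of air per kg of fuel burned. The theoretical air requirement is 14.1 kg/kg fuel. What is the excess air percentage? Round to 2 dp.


Excess air = actual - stoichiometric = 27.2 - 14.1 = 13.10 kg/kg fuel
Excess air % = (excess / stoich) * 100 = (13.10 / 14.1) * 100 = 92.91%


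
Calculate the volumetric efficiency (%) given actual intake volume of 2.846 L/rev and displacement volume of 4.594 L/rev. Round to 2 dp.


eta_v = (V_actual / V_disp) * 100
Ratio = 2.846 / 4.594 = 0.6195
eta_v = 0.6195 * 100 = 61.95%


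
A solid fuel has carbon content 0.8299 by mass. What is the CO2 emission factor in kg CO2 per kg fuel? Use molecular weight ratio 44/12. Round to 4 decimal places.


EF = C_frac * (M_CO2 / M_C)
EF = 0.8299 * (44/12)
EF = 0.8299 * 3.666667 = 3.0430 kg_CO2/kg_fuel


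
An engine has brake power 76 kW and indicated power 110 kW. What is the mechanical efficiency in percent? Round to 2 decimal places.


eta_mech = (BP / IP) * 100
Ratio = 76 / 110 = 0.6909
eta_mech = 0.6909 * 100 = 69.09%


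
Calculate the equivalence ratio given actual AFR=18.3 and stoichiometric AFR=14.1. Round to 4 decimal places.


phi = AFR_stoich / AFR_actual
phi = 14.1 / 18.3 = 0.7705


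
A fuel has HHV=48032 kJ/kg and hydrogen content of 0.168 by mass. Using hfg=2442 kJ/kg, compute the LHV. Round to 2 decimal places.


LHV = HHV - hfg * 9 * H
Water correction = 2442 * 9 * 0.168 = 3692.304 kJ/kg
LHV = 48032 - 3692.304 = 44339.70 kJ/kg


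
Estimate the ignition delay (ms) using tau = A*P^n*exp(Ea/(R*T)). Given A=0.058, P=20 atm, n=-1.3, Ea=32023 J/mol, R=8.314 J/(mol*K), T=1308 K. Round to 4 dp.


tau = A * P^n * exp(Ea/(R*T))
P^n = 20^(-1.3) = 0.02035453
Ea/(R*T) = 32023/(8.314*1308) = 2.944722
exp(Ea/(R*T)) = 19.005372
tau = 0.058 * 0.02035453 * 19.005372 = 0.0224 ms


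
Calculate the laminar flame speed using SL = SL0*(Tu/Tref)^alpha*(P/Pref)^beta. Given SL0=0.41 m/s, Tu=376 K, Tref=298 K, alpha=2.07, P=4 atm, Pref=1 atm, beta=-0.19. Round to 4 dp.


SL = SL0 * (Tu/Tref)^alpha * (P/Pref)^beta
T ratio = 376/298 = 1.26174497
(T ratio)^alpha = 1.26174497^2.07 = 1.618122
(P/Pref)^beta = 4^(-0.19) = 0.768438
SL = 0.41 * 1.618122 * 0.768438 = 0.5098 m/s


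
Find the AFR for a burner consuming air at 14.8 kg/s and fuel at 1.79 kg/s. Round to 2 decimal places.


AFR = m_air / m_fuel
AFR = 14.8 / 1.79 = 8.27


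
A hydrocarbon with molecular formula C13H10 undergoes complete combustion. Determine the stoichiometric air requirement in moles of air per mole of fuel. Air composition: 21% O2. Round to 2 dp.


Balanced combustion: C13H10 + 15.5 O2 -> 13 CO2 + 5 H2O
O2 needed = C + H/4 = 13 + 10/4 = 15.50 moles
Air moles = O2 / 0.21 = 15.50 / 0.21 = 73.81 moles air


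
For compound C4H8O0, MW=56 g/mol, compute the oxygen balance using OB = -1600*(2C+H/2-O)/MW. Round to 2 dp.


OB = -1600 * (2C + H/2 - O) / MW
Inner = 2*4 + 8/2 - 0 = 12.00
OB = -1600 * 12.00 / 56 = -342.86%


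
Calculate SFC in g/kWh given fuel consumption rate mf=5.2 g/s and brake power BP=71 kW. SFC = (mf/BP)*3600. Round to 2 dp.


SFC = (mf / BP) * 3600
Rate = 5.2 / 71 = 0.073239 g/(s*kW)
SFC = 0.073239 * 3600 = 263.66 g/kWh


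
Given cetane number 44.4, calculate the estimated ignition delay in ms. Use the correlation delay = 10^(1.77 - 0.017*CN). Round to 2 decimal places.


delay = 10^(1.77 - 0.017*CN)
Exponent = 1.77 - 0.017*44.4 = 1.0152
delay = 10^1.0152 = 10.36 ms


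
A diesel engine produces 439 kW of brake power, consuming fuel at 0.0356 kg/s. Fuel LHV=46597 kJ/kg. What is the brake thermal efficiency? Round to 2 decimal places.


eta_BTE = (BP / (mf * LHV)) * 100
Denominator = 0.0356 * 46597 = 1658.8532 kW
eta_BTE = (439 / 1658.8532) * 100 = 26.46%


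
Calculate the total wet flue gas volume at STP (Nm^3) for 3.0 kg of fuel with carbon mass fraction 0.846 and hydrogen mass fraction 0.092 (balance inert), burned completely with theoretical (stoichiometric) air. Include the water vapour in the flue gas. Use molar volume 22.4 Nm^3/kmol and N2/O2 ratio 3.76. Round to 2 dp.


Per kg fuel: CO2 = (C/12 kmol)*22.4 = (0.846/12)*22.4 = 1.57920 Nm^3
Per kg fuel: H2O = (H/2 kmol)*22.4 = (0.092/2)*22.4 = 1.03040 Nm^3
O2 needed per kg fuel = C/12 + H/4 = 0.846/12 + 0.092/4 = 0.09350000 kmol
Per kg fuel: N2 = O2*3.76*22.4 = 0.09350000*3.76*22.4 = 7.87494 Nm^3
Total per kg = 1.57920 + 1.03040 + 7.87494 = 10.48454 Nm^3
Total = 10.48454 * 3.0 = 31.45 Nm^3


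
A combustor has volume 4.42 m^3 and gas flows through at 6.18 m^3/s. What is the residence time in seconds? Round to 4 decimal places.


tau = V / Q_flow
tau = 4.42 / 6.18 = 0.7152 s


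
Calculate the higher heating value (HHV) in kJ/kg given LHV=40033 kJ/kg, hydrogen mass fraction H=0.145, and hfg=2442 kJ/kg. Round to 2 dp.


HHV = LHV + hfg * 9 * H
Water addition = 2442 * 9 * 0.145 = 3186.810 kJ/kg
HHV = 40033 + 3186.810 = 43219.81 kJ/kg


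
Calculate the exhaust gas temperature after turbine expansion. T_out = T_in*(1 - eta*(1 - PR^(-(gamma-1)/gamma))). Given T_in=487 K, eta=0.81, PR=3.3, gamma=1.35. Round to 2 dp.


T_out = T_in * (1 - eta * (1 - PR^(-(gamma-1)/gamma)))
Exponent = -(1.35-1)/1.35 = -0.25925926
PR^exp = 3.3^(-0.25925926) = 0.73378775
Factor = 1 - 0.81*(1 - 0.73378775) = 0.78436808
T_out = 487 * 0.78436808 = 381.99 K


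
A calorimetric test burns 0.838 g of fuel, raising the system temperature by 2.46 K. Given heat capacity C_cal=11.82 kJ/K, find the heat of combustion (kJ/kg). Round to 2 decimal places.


Hc = C_cal * delta_T / m_fuel
Q_released = 11.82 * 2.46 = 29.0772 kJ
m_fuel = 0.838 g = 0.838/1000 kg = 0.000838 kg
Hc = 29.0772 / 0.000838 = 34698.33 kJ/kg


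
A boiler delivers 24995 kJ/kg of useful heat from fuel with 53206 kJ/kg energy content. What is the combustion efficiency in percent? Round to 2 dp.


Efficiency = (Q_useful / Q_fuel) * 100
Efficiency = (24995 / 53206) * 100
Efficiency = 0.4698 * 100 = 46.98%


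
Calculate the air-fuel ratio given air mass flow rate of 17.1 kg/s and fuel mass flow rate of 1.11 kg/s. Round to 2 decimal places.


AFR = m_air / m_fuel
AFR = 17.1 / 1.11 = 15.41


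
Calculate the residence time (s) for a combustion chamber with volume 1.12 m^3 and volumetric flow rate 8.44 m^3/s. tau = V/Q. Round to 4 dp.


tau = V / Q_flow
tau = 1.12 / 8.44 = 0.1327 s


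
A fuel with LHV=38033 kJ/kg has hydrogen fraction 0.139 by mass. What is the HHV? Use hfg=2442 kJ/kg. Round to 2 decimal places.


HHV = LHV + hfg * 9 * H
Water addition = 2442 * 9 * 0.139 = 3054.942 kJ/kg
HHV = 38033 + 3054.942 = 41087.94 kJ/kg


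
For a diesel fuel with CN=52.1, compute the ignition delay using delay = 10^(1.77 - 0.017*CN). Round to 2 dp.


delay = 10^(1.77 - 0.017*CN)
Exponent = 1.77 - 0.017*52.1 = 0.8843
delay = 10^0.8843 = 7.66 ms


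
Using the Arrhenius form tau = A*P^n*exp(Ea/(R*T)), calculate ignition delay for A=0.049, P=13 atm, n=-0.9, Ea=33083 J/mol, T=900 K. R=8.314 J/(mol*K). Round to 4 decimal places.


tau = A * P^n * exp(Ea/(R*T))
P^n = 13^(-0.9) = 0.09941479
Ea/(R*T) = 33083/(8.314*900) = 4.421324
exp(Ea/(R*T)) = 83.206389
tau = 0.049 * 0.09941479 * 83.206389 = 0.4053 ms


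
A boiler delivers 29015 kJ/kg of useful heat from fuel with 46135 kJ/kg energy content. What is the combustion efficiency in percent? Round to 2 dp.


Efficiency = (Q_useful / Q_fuel) * 100
Efficiency = (29015 / 46135) * 100
Efficiency = 0.6289 * 100 = 62.89%


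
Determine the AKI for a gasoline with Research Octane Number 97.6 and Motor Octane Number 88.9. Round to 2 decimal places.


AKI = (RON + MON) / 2
AKI = (97.6 + 88.9) / 2
AKI = 186.5 / 2 = 93.25


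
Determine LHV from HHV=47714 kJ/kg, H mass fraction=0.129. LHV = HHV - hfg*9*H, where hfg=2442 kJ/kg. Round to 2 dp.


LHV = HHV - hfg * 9 * H
Water correction = 2442 * 9 * 0.129 = 2835.162 kJ/kg
LHV = 47714 - 2835.162 = 44878.84 kJ/kg


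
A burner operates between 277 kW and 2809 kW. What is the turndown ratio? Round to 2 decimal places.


TDR = Q_max / Q_min
TDR = 2809 / 277 = 10.14


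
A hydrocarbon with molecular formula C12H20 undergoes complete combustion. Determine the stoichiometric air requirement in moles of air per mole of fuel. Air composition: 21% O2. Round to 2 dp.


Balanced combustion: C12H20 + 17 O2 -> 12 CO2 + 10 H2O
O2 needed = C + H/4 = 12 + 20/4 = 17.00 moles
Air moles = O2 / 0.21 = 17.00 / 0.21 = 80.95 moles air


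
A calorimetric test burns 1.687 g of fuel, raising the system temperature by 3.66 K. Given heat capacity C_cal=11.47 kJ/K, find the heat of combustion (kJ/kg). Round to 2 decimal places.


Hc = C_cal * delta_T / m_fuel
Q_released = 11.47 * 3.66 = 41.9802 kJ
m_fuel = 1.687 g = 1.687/1000 kg = 0.001687 kg
Hc = 41.9802 / 0.001687 = 24884.53 kJ/kg


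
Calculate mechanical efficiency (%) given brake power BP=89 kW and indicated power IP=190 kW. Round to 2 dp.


eta_mech = (BP / IP) * 100
Ratio = 89 / 190 = 0.4684
eta_mech = 0.4684 * 100 = 46.84%


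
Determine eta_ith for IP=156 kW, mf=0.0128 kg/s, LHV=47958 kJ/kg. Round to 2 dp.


eta_ith = (IP / (mf * LHV)) * 100
Denominator = 0.0128 * 47958 = 613.8624 kW
eta_ith = (156 / 613.8624) * 100 = 25.41%


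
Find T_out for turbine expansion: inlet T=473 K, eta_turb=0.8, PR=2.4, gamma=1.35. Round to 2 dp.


T_out = T_in * (1 - eta * (1 - PR^(-(gamma-1)/gamma)))
Exponent = -(1.35-1)/1.35 = -0.25925926
PR^exp = 2.4^(-0.25925926) = 0.79694200
Factor = 1 - 0.8*(1 - 0.79694200) = 0.83755360
T_out = 473 * 0.83755360 = 396.16 K


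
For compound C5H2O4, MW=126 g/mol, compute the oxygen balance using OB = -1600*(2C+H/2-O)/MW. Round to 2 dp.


OB = -1600 * (2C + H/2 - O) / MW
Inner = 2*5 + 2/2 - 4 = 7.00
OB = -1600 * 7.00 / 126 = -88.89%


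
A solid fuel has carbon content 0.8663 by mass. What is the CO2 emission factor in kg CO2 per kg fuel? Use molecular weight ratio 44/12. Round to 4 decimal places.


EF = C_frac * (M_CO2 / M_C)
EF = 0.8663 * (44/12)
EF = 0.8663 * 3.666667 = 3.1764 kg_CO2/kg_fuel


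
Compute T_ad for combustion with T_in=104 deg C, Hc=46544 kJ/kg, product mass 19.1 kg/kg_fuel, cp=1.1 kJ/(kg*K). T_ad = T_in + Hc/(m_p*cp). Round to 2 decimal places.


T_ad = T_in + Hc / (m_p * cp)
Denominator = 19.1 * 1.1 = 21.0100
Temperature rise = 46544 / 21.0100 = 2215.33 K
T_ad = 104 + 2215.33 = 2319.33 deg C


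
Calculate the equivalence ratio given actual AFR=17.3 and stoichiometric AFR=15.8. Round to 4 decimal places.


phi = AFR_stoich / AFR_actual
phi = 15.8 / 17.3 = 0.9133


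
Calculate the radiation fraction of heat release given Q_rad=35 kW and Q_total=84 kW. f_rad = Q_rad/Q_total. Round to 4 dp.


f_rad = Q_rad / Q_total
f_rad = 35 / 84 = 0.4167


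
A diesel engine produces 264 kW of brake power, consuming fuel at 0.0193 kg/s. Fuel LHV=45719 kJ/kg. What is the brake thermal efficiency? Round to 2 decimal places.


eta_BTE = (BP / (mf * LHV)) * 100
Denominator = 0.0193 * 45719 = 882.3767 kW
eta_BTE = (264 / 882.3767) * 100 = 29.92%


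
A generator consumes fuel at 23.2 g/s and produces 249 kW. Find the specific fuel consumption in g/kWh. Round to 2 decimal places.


SFC = (mf / BP) * 3600
Rate = 23.2 / 249 = 0.093173 g/(s*kW)
SFC = 0.093173 * 3600 = 335.42 g/kWh


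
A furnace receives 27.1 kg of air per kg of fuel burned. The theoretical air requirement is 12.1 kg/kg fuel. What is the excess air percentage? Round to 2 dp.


Excess air = actual - stoichiometric = 27.1 - 12.1 = 15.00 kg/kg fuel
Excess air % = (excess / stoich) * 100 = (15.00 / 12.1) * 100 = 123.97%


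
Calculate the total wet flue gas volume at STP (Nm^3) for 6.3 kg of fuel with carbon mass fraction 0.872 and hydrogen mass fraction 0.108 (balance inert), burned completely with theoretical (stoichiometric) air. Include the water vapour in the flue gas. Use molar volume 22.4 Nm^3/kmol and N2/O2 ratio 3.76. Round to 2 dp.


Per kg fuel: CO2 = (C/12 kmol)*22.4 = (0.872/12)*22.4 = 1.62773 Nm^3
Per kg fuel: H2O = (H/2 kmol)*22.4 = (0.108/2)*22.4 = 1.20960 Nm^3
O2 needed per kg fuel = C/12 + H/4 = 0.872/12 + 0.108/4 = 0.09966667 kmol
Per kg fuel: N2 = O2*3.76*22.4 = 0.09966667*3.76*22.4 = 8.39433 Nm^3
Total per kg = 1.62773 + 1.20960 + 8.39433 = 11.23166 Nm^3
Total = 11.23166 * 6.3 = 70.76 Nm^3


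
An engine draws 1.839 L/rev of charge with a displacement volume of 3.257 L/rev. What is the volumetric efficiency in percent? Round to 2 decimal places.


eta_v = (V_actual / V_disp) * 100
Ratio = 1.839 / 3.257 = 0.5646
eta_v = 0.5646 * 100 = 56.46%


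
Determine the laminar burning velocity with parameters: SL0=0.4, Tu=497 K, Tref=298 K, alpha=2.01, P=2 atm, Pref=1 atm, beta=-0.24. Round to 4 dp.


SL = SL0 * (Tu/Tref)^alpha * (P/Pref)^beta
T ratio = 497/298 = 1.66778523
(T ratio)^alpha = 1.66778523^2.01 = 2.795771
(P/Pref)^beta = 2^(-0.24) = 0.846745
SL = 0.4 * 2.795771 * 0.846745 = 0.9469 m/s


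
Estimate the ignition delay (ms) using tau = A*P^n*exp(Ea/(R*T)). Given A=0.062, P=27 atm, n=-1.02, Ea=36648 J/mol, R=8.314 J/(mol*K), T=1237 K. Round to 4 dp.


tau = A * P^n * exp(Ea/(R*T))
P^n = 27^(-1.02) = 0.03467440
Ea/(R*T) = 36648/(8.314*1237) = 3.563449
exp(Ea/(R*T)) = 35.284688
tau = 0.062 * 0.03467440 * 35.284688 = 0.0759 ms


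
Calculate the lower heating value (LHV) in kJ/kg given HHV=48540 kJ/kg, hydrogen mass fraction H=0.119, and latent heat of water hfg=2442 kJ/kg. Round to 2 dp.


LHV = HHV - hfg * 9 * H
Water correction = 2442 * 9 * 0.119 = 2615.382 kJ/kg
LHV = 48540 - 2615.382 = 45924.62 kJ/kg


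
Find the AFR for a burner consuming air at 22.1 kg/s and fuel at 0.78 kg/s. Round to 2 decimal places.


AFR = m_air / m_fuel
AFR = 22.1 / 0.78 = 28.33


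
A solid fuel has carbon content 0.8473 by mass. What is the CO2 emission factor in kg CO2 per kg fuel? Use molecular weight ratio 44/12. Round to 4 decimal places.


EF = C_frac * (M_CO2 / M_C)
EF = 0.8473 * (44/12)
EF = 0.8473 * 3.666667 = 3.1068 kg_CO2/kg_fuel


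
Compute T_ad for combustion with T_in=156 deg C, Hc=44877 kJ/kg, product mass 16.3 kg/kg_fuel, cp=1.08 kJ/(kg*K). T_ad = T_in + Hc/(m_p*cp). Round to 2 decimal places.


T_ad = T_in + Hc / (m_p * cp)
Denominator = 16.3 * 1.08 = 17.6040
Temperature rise = 44877 / 17.6040 = 2549.25 K
T_ad = 156 + 2549.25 = 2705.25 deg C


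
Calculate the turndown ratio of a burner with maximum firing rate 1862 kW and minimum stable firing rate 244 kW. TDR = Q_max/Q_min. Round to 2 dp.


TDR = Q_max / Q_min
TDR = 1862 / 244 = 7.63


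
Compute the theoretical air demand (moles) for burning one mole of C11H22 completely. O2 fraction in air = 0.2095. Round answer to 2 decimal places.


Balanced combustion: C11H22 + 16.5 O2 -> 11 CO2 + 11 H2O
O2 needed = C + H/4 = 11 + 22/4 = 16.50 moles
Air moles = O2 / 0.2095 = 16.50 / 0.2095 = 78.76 moles air


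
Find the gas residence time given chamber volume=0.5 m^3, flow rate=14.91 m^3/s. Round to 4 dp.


tau = V / Q_flow
tau = 0.5 / 14.91 = 0.0335 s


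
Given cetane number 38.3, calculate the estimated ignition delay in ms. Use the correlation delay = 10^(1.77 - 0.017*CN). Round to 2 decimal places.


delay = 10^(1.77 - 0.017*CN)
Exponent = 1.77 - 0.017*38.3 = 1.1189
delay = 10^1.1189 = 13.15 ms


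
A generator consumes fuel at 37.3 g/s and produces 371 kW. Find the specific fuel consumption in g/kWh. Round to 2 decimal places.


SFC = (mf / BP) * 3600
Rate = 37.3 / 371 = 0.100539 g/(s*kW)
SFC = 0.100539 * 3600 = 361.94 g/kWh


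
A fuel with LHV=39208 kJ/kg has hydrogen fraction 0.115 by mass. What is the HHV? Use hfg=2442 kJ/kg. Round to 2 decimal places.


HHV = LHV + hfg * 9 * H
Water addition = 2442 * 9 * 0.115 = 2527.470 kJ/kg
HHV = 39208 + 2527.470 = 41735.47 kJ/kg


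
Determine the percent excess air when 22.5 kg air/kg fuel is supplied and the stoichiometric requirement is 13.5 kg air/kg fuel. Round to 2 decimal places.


Excess air = actual - stoichiometric = 22.5 - 13.5 = 9.00 kg/kg fuel
Excess air % = (excess / stoich) * 100 = (9.00 / 13.5) * 100 = 66.67%


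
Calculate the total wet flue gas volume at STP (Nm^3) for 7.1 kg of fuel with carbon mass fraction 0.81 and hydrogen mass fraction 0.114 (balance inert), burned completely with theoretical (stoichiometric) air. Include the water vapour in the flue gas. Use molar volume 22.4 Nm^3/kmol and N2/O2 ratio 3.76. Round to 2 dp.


Per kg fuel: CO2 = (C/12 kmol)*22.4 = (0.81/12)*22.4 = 1.51200 Nm^3
Per kg fuel: H2O = (H/2 kmol)*22.4 = (0.114/2)*22.4 = 1.27680 Nm^3
O2 needed per kg fuel = C/12 + H/4 = 0.81/12 + 0.114/4 = 0.09600000 kmol
Per kg fuel: N2 = O2*3.76*22.4 = 0.09600000*3.76*22.4 = 8.08550 Nm^3
Total per kg = 1.51200 + 1.27680 + 8.08550 = 10.87430 Nm^3
Total = 10.87430 * 7.1 = 77.21 Nm^3


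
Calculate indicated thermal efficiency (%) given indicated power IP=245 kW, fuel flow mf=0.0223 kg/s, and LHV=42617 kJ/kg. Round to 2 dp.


eta_ith = (IP / (mf * LHV)) * 100
Denominator = 0.0223 * 42617 = 950.3591 kW
eta_ith = (245 / 950.3591) * 100 = 25.78%


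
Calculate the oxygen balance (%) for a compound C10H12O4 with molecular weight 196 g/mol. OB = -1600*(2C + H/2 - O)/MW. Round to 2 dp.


OB = -1600 * (2C + H/2 - O) / MW
Inner = 2*10 + 12/2 - 4 = 22.00
OB = -1600 * 22.00 / 196 = -179.59%


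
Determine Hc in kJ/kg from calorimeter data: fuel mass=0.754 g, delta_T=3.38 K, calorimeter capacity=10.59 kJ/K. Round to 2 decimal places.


Hc = C_cal * delta_T / m_fuel
Q_released = 10.59 * 3.38 = 35.7942 kJ
m_fuel = 0.754 g = 0.754/1000 kg = 0.000754 kg
Hc = 35.7942 / 0.000754 = 47472.41 kJ/kg


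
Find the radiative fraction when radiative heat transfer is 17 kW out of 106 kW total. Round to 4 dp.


f_rad = Q_rad / Q_total
f_rad = 17 / 106 = 0.1604


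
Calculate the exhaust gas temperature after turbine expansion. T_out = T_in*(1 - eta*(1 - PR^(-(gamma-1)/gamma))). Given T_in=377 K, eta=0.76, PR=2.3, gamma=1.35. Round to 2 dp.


T_out = T_in * (1 - eta * (1 - PR^(-(gamma-1)/gamma)))
Exponent = -(1.35-1)/1.35 = -0.25925926
PR^exp = 2.3^(-0.25925926) = 0.80578413
Factor = 1 - 0.76*(1 - 0.80578413) = 0.85239594
T_out = 377 * 0.85239594 = 321.35 K


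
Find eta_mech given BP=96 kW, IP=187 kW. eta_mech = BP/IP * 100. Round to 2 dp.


eta_mech = (BP / IP) * 100
Ratio = 96 / 187 = 0.5134
eta_mech = 0.5134 * 100 = 51.34%


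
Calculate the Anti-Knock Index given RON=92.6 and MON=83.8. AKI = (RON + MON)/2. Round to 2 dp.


AKI = (RON + MON) / 2
AKI = (92.6 + 83.8) / 2
AKI = 176.4 / 2 = 88.20


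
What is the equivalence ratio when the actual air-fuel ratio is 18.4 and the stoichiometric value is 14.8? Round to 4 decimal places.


phi = AFR_stoich / AFR_actual
phi = 14.8 / 18.4 = 0.8043
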